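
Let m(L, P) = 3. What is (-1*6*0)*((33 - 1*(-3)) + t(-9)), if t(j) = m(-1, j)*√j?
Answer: 0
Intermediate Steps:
t(j) = 3*√j
(-1*6*0)*((33 - 1*(-3)) + t(-9)) = (-1*6*0)*((33 - 1*(-3)) + 3*√(-9)) = (-6*0)*((33 + 3) + 3*(3*I)) = 0*(36 + 9*I) = 0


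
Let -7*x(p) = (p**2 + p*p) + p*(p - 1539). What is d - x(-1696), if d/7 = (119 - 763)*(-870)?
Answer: 38693112/7 ≈ 5.5276e+6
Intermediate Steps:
d = 3921960 (d = 7*((119 - 763)*(-870)) = 7*(-644*(-870)) = 7*560280 = 3921960)
x(p) = -2*p**2/7 - p*(-1539 + p)/7 (x(p) = -((p**2 + p*p) + p*(p - 1539))/7 = -((p**2 + p**2) + p*(-1539 + p))/7 = -(2*p**2 + p*(-1539 + p))/7 = -2*p**2/7 - p*(-1539 + p)/7)
d - x(-1696) = 3921960 - 3*(-1696)*(513 - 1*(-1696))/7 = 3921960 - 3*(-1696)*(513 + 1696)/7 = 3921960 - 3*(-1696)*2209/7 = 3921960 - 1*(-11239392/7) = 3921960 + 11239392/7 = 38693112/7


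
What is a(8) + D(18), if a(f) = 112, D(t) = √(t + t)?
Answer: 118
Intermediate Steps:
D(t) = √2*√t (D(t) = √(2*t) = √2*√t)
a(8) + D(18) = 112 + √2*√18 = 112 + √2*(3*√2) = 112 + 6 = 118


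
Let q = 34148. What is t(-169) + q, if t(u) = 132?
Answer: 34280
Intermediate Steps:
t(-169) + q = 132 + 34148 = 34280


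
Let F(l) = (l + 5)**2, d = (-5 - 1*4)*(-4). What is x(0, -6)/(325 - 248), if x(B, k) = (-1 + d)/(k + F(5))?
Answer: 5/1034 ≈ 0.0048356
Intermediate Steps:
d = 36 (d = (-5 - 4)*(-4) = -9*(-4) = 36)
F(l) = (5 + l)**2
x(B, k) = 35/(100 + k) (x(B, k) = (-1 + 36)/(k + (5 + 5)**2) = 35/(k + 10**2) = 35/(k + 100) = 35/(100 + k))
x(0, -6)/(325 - 248) = (35/(100 - 6))/(325 - 248) = (35/94)/77 = (35*(1/94))*(1/77) = (35/94)*(1/77) = 5/1034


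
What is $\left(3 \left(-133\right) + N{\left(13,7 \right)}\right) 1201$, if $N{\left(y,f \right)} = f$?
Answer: $-470792$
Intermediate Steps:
$\left(3 \left(-133\right) + N{\left(13,7 \right)}\right) 1201 = \left(3 \left(-133\right) + 7\right) 1201 = \left(-399 + 7\right) 1201 = \left(-392\right) 1201 = -470792$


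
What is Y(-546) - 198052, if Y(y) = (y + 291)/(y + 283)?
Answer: -52087421/263 ≈ -1.9805e+5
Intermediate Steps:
Y(y) = (291 + y)/(283 + y)
Y(-546) - 198052 = (291 - 546)/(283 - 546) - 198052 = -255/(-263) - 198052 = -1/263*(-255) - 198052 = 255/263 - 198052 = -52087421/263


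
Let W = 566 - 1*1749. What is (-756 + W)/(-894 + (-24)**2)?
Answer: 1939/318 ≈ 6.0975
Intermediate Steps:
W = -1183 (W = 566 - 1749 = -1183)
(-756 + W)/(-894 + (-24)**2) = (-756 - 1183)/(-894 + (-24)**2) = -1939/(-894 + 576) = -1939/(-318) = -1939*(-1/318) = 1939/318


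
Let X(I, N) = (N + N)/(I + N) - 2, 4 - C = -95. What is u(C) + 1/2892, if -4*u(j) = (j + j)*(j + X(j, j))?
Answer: -14029091/2892 ≈ -4851.0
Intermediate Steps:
C = 99 (C = 4 - 1*(-95) = 4 + 95 = 99)
X(I, N) = -2 + 2*N/(I + N) (X(I, N) = (2*N)/(I + N) - 2 = 2*N/(I + N) - 2 = -2 + 2*N/(I + N))
u(j) = -j*(-1 + j)/2 (u(j) = -(j + j)*(j - 2*j/(j + j))/4 = -2*j*(j - 2*j/(2*j))/4 = -2*j*(j - 2*j*1/(2*j))/4 = -2*j*(j - 1)/4 = -2*j*(-1 + j)/4 = -j*(-1 + j)/2)
u(C) + 1/2892 = (½)*99*(1 - 1*99) + 1/2892 = (½)*99*(1 - 99) + 1/2892 = (½)*99*(-98) + 1/2892 = -4851 + 1/2892 = -14029091/2892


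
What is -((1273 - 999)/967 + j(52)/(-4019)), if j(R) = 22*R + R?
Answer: 55326/3886373 ≈ 0.014236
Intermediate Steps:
j(R) = 23*R
-((1273 - 999)/967 + j(52)/(-4019)) = -((1273 - 999)/967 + (23*52)/(-4019)) = -(274*(1/967) + 1196*(-1/4019)) = -(274/967 - 1196/4019) = -1*(-55326/3886373) = 55326/3886373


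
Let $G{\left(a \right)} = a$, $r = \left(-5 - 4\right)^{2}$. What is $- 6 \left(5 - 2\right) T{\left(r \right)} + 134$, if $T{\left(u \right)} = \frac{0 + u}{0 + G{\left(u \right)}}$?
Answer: $116$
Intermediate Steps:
$r = 81$ ($r = \left(-9\right)^{2} = 81$)
$T{\left(u \right)} = 1$ ($T{\left(u \right)} = \frac{0 + u}{0 + u} = \frac{u}{u} = 1$)
$- 6 \left(5 - 2\right) T{\left(r \right)} + 134 = - 6 \left(5 - 2\right) 1 + 134 = \left(-6\right) 3 \cdot 1 + 134 = \left(-18\right) 1 + 134 = -18 + 134 = 116$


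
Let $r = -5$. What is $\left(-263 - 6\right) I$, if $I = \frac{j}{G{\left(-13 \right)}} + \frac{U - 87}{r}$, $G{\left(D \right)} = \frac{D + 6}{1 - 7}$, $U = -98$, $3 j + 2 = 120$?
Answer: $- \frac{133155}{7} \approx -19022.0$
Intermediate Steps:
$j = \frac{118}{3}$ ($j = - \frac{2}{3} + \frac{1}{3} \cdot 120 = - \frac{2}{3} + 40 = \frac{118}{3} \approx 39.333$)
$G{\left(D \right)} = -1 - \frac{D}{6}$ ($G{\left(D \right)} = \frac{6 + D}{-6} = \left(6 + D\right) \left(- \frac{1}{6}\right) = -1 - \frac{D}{6}$)
$I = \frac{495}{7}$ ($I = \frac{118}{3 \left(-1 - - \frac{13}{6}\right)} + \frac{-98 - 87}{-5} = \frac{118}{3 \left(-1 + \frac{13}{6}\right)} - -37 = \frac{118}{3 \cdot \frac{7}{6}} + 37 = \frac{118}{3} \cdot \frac{6}{7} + 37 = \frac{236}{7} + 37 = \frac{495}{7} \approx 70.714$)
$\left(-263 - 6\right) I = \left(-263 - 6\right) \frac{495}{7} = \left(-269\right) \frac{495}{7} = - \frac{133155}{7}$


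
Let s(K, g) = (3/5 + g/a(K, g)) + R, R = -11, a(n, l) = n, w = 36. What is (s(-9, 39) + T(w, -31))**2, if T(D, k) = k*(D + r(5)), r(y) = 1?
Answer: 303665476/225 ≈ 1.3496e+6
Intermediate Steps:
T(D, k) = k*(1 + D) (T(D, k) = k*(D + 1) = k*(1 + D))
s(K, g) = -52/5 + g/K (s(K, g) = (3/5 + g/K) - 11 = -52/5 + g/K)
(s(-9, 39) + T(w, -31))**2 = ((-52/5 + 39/(-9)) - 31*(1 + 36))**2 = ((-52/5 + 39*(-1/9)) - 31*37)**2 = ((-52/5 - 13/3) - 1147)**2 = (-221/15 - 1147)**2 = (-17426/15)**2 = 303665476/225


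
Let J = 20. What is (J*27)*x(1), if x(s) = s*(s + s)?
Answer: 1080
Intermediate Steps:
x(s) = 2*s² (x(s) = s*(2*s) = 2*s²)
(J*27)*x(1) = (20*27)*(2*1²) = 540*(2*1) = 540*2 = 1080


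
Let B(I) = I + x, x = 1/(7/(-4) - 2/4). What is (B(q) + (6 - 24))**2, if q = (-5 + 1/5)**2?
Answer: 1069156/50625 ≈ 21.119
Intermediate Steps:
x = -4/9 (x = 1/(7*(-1/4) - 2*1/4) = 1/(-7/4 - 1/2) = 1/(-9/4) = -4/9 ≈ -0.44444)
q = 576/25 (q = (-5 + 1/5)**2 = (-24/5)**2 = 576/25 ≈ 23.040)
B(I) = -4/9 + I (B(I) = I - 4/9 = -4/9 + I)
(B(q) + (6 - 24))**2 = ((-4/9 + 576/25) + (6 - 24))**2 = (5084/225 - 18)**2 = (1034/225)**2 = 1069156/50625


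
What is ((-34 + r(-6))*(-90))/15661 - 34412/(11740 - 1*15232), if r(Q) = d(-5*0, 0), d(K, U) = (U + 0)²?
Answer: 137402963/13672053 ≈ 10.050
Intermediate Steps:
d(K, U) = U²
r(Q) = 0 (r(Q) = 0² = 0)
((-34 + r(-6))*(-90))/15661 - 34412/(11740 - 1*15232) = ((-34 + 0)*(-90))/15661 - 34412/(11740 - 1*15232) = -34*(-90)*(1/15661) - 34412/(11740 - 15232) = 3060*(1/15661) - 34412/(-3492) = 3060/15661 - 34412*(-1/3492) = 3060/15661 + 8603/873 = 137402963/13672053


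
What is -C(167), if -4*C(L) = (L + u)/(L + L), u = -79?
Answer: 11/167 ≈ 0.065868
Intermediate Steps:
C(L) = -(-79 + L)/(8*L) (C(L) = -(L - 79)/(4*(L + L)) = -(-79 + L)/(4*(2*L)) = -(-79 + L)*1/(2*L)/4 = -(-79 + L)/(8*L))
-C(167) = -(79 - 1*167)/(8*167) = -(79 - 167)/(8*167) = -(-88)/(8*167) = -1*(-11/167) = 11/167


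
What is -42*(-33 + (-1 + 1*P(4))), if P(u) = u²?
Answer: 756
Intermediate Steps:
-42*(-33 + (-1 + 1*P(4))) = -42*(-33 + (-1 + 1*4²)) = -42*(-33 + (-1 + 1*16)) = -42*(-33 + (-1 + 16)) = -42*(-33 + 15) = -42*(-18) = 756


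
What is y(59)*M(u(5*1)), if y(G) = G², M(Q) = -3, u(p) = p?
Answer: -10443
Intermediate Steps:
y(59)*M(u(5*1)) = 59²*(-3) = 3481*(-3) = -10443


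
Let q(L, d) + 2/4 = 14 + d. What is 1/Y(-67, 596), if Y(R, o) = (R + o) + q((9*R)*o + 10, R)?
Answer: 2/951 ≈ 0.0021030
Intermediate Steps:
q(L, d) = 27/2 + d (q(L, d) = -½ + (14 + d) = 27/2 + d)
Y(R, o) = 27/2 + o + 2*R (Y(R, o) = (R + o) + (27/2 + R) = 27/2 + o + 2*R)
1/Y(-67, 596) = 1/(27/2 + 596 + 2*(-67)) = 1/(27/2 + 596 - 134) = 1/(951/2) = 2/951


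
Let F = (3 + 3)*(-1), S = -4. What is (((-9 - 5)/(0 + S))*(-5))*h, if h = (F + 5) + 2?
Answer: -35/2 ≈ -17.500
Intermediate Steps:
F = -6 (F = 6*(-1) = -6)
h = 1 (h = (-6 + 5) + 2 = -1 + 2 = 1)
(((-9 - 5)/(0 + S))*(-5))*h = (((-9 - 5)/(0 - 4))*(-5))*1 = (-14/(-4)*(-5))*1 = (-14*(-¼)*(-5))*1 = ((7/2)*(-5))*1 = -35/2*1 = -35/2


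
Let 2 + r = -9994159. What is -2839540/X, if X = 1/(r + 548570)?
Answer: 26821133468140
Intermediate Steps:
r = -9994161 (r = -2 - 9994159 = -9994161)
X = -1/9445591 (X = 1/(-9994161 + 548570) = 1/(-9445591) = -1/9445591 ≈ -1.0587e-7)
-2839540/X = -2839540/(-1/9445591) = -2839540*(-9445591) = 26821133468140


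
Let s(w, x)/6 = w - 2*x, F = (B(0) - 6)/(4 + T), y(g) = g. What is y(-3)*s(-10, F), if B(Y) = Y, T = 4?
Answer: 153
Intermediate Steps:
F = -3/4 (F = (0 - 6)/(4 + 4) = -6/8 = -6*1/8 = -3/4 ≈ -0.75000)
s(w, x) = -12*x + 6*w (s(w, x) = 6*(w - 2*x) = -12*x + 6*w)
y(-3)*s(-10, F) = -3*(-12*(-3/4) + 6*(-10)) = -3*(9 - 60) = -3*(-51) = 153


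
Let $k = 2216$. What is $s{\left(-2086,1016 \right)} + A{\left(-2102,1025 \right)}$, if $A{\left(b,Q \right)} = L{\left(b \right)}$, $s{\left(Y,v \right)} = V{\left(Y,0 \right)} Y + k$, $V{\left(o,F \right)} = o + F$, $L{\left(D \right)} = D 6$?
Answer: $4341000$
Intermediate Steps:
$L{\left(D \right)} = 6 D$
$V{\left(o,F \right)} = F + o$
$s{\left(Y,v \right)} = 2216 + Y^{2}$ ($s{\left(Y,v \right)} = \left(0 + Y\right) Y + 2216 = Y Y + 2216 = Y^{2} + 2216 = 2216 + Y^{2}$)
$A{\left(b,Q \right)} = 6 b$
$s{\left(-2086,1016 \right)} + A{\left(-2102,1025 \right)} = \left(2216 + \left(-2086\right)^{2}\right) + 6 \left(-2102\right) = \left(2216 + 4351396\right) - 12612 = 4353612 - 12612 = 4341000$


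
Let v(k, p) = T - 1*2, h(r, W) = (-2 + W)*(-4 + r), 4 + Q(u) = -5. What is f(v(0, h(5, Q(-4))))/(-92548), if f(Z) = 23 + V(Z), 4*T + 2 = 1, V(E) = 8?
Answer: -31/92548 ≈ -0.00033496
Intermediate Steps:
Q(u) = -9 (Q(u) = -4 - 5 = -9)
T = -1/4 (T = -1/2 + (1/4)*1 = -1/2 + 1/4 = -1/4 ≈ -0.25000)
h(r, W) = (-4 + r)*(-2 + W)
v(k, p) = -9/4 (v(k, p) = -1/4 - 1*2 = -1/4 - 2 = -9/4)
f(Z) = 31 (f(Z) = 23 + 8 = 31)
f(v(0, h(5, Q(-4))))/(-92548) = 31/(-92548) = 31*(-1/92548) = -31/92548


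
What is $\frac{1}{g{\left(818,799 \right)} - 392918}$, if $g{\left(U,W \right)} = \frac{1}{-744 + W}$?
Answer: $- \frac{55}{21610489} \approx -2.5451 \cdot 10^{-6}$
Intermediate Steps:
$\frac{1}{g{\left(818,799 \right)} - 392918} = \frac{1}{\frac{1}{-744 + 799} - 392918} = \frac{1}{\frac{1}{55} - 392918} = \frac{1}{- \frac{21610489}{55}} = - \frac{55}{21610489}$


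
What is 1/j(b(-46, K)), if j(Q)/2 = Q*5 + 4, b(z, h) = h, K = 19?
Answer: 1/198 ≈ 0.0050505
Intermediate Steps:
j(Q) = 8 + 10*Q (j(Q) = 2*(Q*5 + 4) = 2*(5*Q + 4) = 2*(4 + 5*Q) = 8 + 10*Q)
1/j(b(-46, K)) = 1/(8 + 10*19) = 1/(8 + 190) = 1/198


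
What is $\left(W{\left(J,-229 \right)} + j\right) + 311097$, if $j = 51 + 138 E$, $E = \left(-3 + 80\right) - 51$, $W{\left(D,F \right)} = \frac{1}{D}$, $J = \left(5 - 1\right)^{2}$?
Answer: $\frac{5035777}{16} \approx 3.1474 \cdot 10^{5}$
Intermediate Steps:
$J = 16$ ($J = 4^{2} = 16$)
$E = 26$ ($E = 77 - 51 = 26$)
$j = 3639$ ($j = 51 + 138 \cdot 26 = 51 + 3588 = 3639$)
$\left(W{\left(J,-229 \right)} + j\right) + 311097 = \left(\frac{1}{16} + 3639\right) + 311097 = \frac{58225}{16} + 311097 = \frac{5035777}{16}$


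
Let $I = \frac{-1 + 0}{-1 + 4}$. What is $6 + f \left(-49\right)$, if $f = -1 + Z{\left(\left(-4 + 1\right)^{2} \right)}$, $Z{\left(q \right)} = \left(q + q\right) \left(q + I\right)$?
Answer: $-7589$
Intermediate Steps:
$I = - \frac{1}{3} \approx -0.33333$
$Z{\left(q \right)} = 2 q \left(- \frac{1}{3} + q\right)$ ($Z{\left(q \right)} = \left(q + q\right) \left(q - \frac{1}{3}\right) = 2 q \left(- \frac{1}{3} + q\right)$)
$f = 155$ ($f = -1 + \frac{2 \left(-4 + 1\right)^{2} \left(-1 + 3 \left(-4 + 1\right)^{2}\right)}{3} = -1 + \frac{2 \left(-3\right)^{2} \left(-1 + 3 \left(-3\right)^{2}\right)}{3} = -1 + \frac{2}{3} \cdot 9 \left(-1 + 3 \cdot 9\right) = -1 + \frac{2}{3} \cdot 9 \left(-1 + 27\right) = -1 + \frac{2}{3} \cdot 9 \cdot 26 = -1 + 156 = 155$)
$6 + f \left(-49\right) = 6 + 155 \left(-49\right) = 6 - 7595 = -7589$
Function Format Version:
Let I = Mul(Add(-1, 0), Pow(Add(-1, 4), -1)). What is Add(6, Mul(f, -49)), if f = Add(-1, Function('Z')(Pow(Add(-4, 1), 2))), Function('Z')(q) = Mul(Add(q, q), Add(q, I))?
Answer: -7589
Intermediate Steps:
I = Rational(-1, 3) (I = Mul(-1, Pow(3, -1)) = Mul(-1, Rational(1, 3)) = Rational(-1, 3) ≈ -0.33333)
Function('Z')(q) = Mul(2, q, Add(Rational(-1, 3), q)) (Function('Z')(q) = Mul(Add(q, q), Add(q, Rational(-1, 3))) = Mul(Mul(2, q), Add(Rational(-1, 3), q)) = Mul(2, q, Add(Rational(-1, 3), q)))
f = 155 (f = Add(-1, Mul(Rational(2, 3), Pow(Add(-4, 1), 2), Add(-1, Mul(3, Pow(Add(-4, 1), 2))))) = Add(-1, Mul(Rational(2, 3), Pow(-3, 2), Add(-1, Mul(3, Pow(-3, 2))))) = Add(-1, Mul(Rational(2, 3), 9, Add(-1, Mul(3, 9)))) = Add(-1, Mul(Rational(2, 3), 9, Add(-1, 27))) = Add(-1, Mul(Rational(2, 3), 9, 26)) = Add(-1, 156) = 155)
Add(6, Mul(f, -49)) = Add(6, Mul(155, -49)) = Add(6, -7595) = -7589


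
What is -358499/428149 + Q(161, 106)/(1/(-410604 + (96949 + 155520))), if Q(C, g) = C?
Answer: -10900560439014/428149 ≈ -2.5460e+7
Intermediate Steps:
-358499/428149 + Q(161, 106)/(1/(-410604 + (96949 + 155520))) = -358499/428149 + 161/(1/(-410604 + (96949 + 155520))) = -358499*1/428149 + 161/(1/(-410604 + 252469)) = -358499/428149 + 161/(1/(-158135)) = -358499/428149 + 161/(-1/158135) = -358499/428149 + 161*(-158135) = -358499/428149 - 25459735 = -10900560439014/428149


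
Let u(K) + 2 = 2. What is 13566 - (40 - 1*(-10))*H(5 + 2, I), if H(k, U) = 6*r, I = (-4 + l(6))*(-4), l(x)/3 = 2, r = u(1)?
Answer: 13566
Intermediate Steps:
u(K) = 0 (u(K) = -2 + 2 = 0)
r = 0
l(x) = 6 (l(x) = 3*2 = 6)
I = -8 (I = (-4 + 6)*(-4) = 2*(-4) = -8)
H(k, U) = 0 (H(k, U) = 6*0 = 0)
13566 - (40 - 1*(-10))*H(5 + 2, I) = 13566 - (40 - 1*(-10))*0 = 13566 - (40 + 10)*0 = 13566 - 50*0 = 13566 - 1*0 = 13566 + 0 = 13566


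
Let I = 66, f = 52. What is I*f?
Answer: 3432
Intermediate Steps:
I*f = 66*52 = 3432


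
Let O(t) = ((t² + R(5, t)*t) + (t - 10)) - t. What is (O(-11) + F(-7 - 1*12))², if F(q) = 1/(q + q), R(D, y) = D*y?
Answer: 740220849/1444 ≈ 5.1262e+5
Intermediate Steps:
F(q) = 1/(2*q)
O(t) = -10 + 6*t² (O(t) = ((t² + (5*t)*t) + (t - 10)) - t = ((t² + 5*t²) + (-10 + t)) - t = (6*t² + (-10 + t)) - t = (-10 + t + 6*t²) - t = -10 + 6*t²)
(O(-11) + F(-7 - 1*12))² = ((-10 + 6*(-11)²) + 1/(2*(-7 - 1*12)))² = ((-10 + 6*121) + 1/(2*(-7 - 12)))² = ((-10 + 726) + (½)/(-19))² = (716 + (½)*(-1/19))² = (716 - 1/38)² = (27207/38)² = 740220849/1444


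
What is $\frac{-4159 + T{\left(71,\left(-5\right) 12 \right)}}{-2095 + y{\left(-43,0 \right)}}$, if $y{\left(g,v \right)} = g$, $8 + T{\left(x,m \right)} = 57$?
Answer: $\frac{2055}{1069} \approx 1.9224$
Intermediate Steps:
$T{\left(x,m \right)} = 49$ ($T{\left(x,m \right)} = -8 + 57 = 49$)
$\frac{-4159 + T{\left(71,\left(-5\right) 12 \right)}}{-2095 + y{\left(-43,0 \right)}} = \frac{-4159 + 49}{-2095 - 43} = - \frac{4110}{-2138} = \left(-4110\right) \left(- \frac{1}{2138}\right) = \frac{2055}{1069}$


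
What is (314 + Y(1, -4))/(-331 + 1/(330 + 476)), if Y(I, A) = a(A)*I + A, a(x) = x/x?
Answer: -250666/266785 ≈ -0.93958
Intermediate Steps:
a(x) = 1
Y(I, A) = A + I (Y(I, A) = 1*I + A = I + A = A + I)
(314 + Y(1, -4))/(-331 + 1/(330 + 476)) = (314 + (-4 + 1))/(-331 + 1/(330 + 476)) = (314 - 3)/(-331 + 1/806) = 311/(-331 + 1/806) = 311/(-266785/806) = 311*(-806/266785) = -250666/266785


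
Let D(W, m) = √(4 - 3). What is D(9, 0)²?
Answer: 1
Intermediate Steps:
D(W, m) = 1 (D(W, m) = √1 = 1)
D(9, 0)² = 1² = 1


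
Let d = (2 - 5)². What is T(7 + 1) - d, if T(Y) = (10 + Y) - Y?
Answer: 1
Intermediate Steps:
T(Y) = 10
d = 9 (d = (-3)² = 9)
T(7 + 1) - d = 10 - 1*9 = 10 - 9 = 1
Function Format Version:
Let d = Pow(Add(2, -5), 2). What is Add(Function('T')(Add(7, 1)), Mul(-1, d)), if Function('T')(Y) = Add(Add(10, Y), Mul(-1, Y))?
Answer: 1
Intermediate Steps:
Function('T')(Y) = 10
d = 9 (d = Pow(-3, 2) = 9)
Add(Function('T')(Add(7, 1)), Mul(-1, d)) = Add(10, Mul(-1, 9)) = Add(10, -9) = 1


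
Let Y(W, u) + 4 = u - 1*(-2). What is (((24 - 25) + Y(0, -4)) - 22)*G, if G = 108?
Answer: -3132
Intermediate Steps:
Y(W, u) = -2 + u (Y(W, u) = -4 + (u - 1*(-2)) = -4 + (u + 2) = -4 + (2 + u) = -2 + u)
(((24 - 25) + Y(0, -4)) - 22)*G = (((24 - 25) + (-2 - 4)) - 22)*108 = ((-1 - 6) - 22)*108 = (-7 - 22)*108 = -29*108 = -3132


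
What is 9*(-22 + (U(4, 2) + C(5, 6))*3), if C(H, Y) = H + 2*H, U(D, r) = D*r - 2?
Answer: 369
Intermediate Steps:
U(D, r) = -2 + D*r
C(H, Y) = 3*H
9*(-22 + (U(4, 2) + C(5, 6))*3) = 9*(-22 + ((-2 + 4*2) + 3*5)*3) = 9*(-22 + ((-2 + 8) + 15)*3) = 9*(-22 + (6 + 15)*3) = 9*(-22 + 21*3) = 9*(-22 + 63) = 9*41 = 369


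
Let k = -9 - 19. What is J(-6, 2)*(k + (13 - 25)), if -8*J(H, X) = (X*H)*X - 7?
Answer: -155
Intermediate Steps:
J(H, X) = 7/8 - H*X²/8 (J(H, X) = -((X*H)*X - 7)/8 = -((H*X)*X - 7)/8 = -(H*X² - 7)/8 = -(-7 + H*X²)/8 = 7/8 - H*X²/8)
k = -28
J(-6, 2)*(k + (13 - 25)) = (7/8 - ⅛*(-6)*2²)*(-28 + (13 - 25)) = (7/8 - ⅛*(-6)*4)*(-28 - 12) = (7/8 + 3)*(-40) = (31/8)*(-40) = -155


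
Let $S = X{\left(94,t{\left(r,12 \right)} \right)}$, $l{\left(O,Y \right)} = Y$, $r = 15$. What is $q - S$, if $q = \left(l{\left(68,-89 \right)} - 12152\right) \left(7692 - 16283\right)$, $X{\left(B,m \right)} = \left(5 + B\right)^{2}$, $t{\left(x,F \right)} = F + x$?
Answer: $105152630$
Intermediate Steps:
$S = 9801$ ($S = \left(5 + 94\right)^{2} = 99^{2} = 9801$)
$q = 105162431$ ($q = \left(-89 - 12152\right) \left(7692 - 16283\right) = \left(-12241\right) \left(-8591\right) = 105162431$)
$q - S = 105162431 - 9801 = 105152630$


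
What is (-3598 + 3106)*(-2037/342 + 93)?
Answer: -813686/19 ≈ -42826.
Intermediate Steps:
(-3598 + 3106)*(-2037/342 + 93) = -492*(-2037*1/342 + 93) = -492*(-679/114 + 93) = -492*9923/114 = -813686/19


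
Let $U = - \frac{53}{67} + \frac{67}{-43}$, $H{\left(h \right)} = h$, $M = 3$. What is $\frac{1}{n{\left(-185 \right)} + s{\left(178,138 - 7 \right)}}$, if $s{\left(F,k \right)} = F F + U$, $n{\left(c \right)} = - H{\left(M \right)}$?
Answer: $\frac{2881}{91266193} \approx 3.1567 \cdot 10^{-5}$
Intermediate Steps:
$n{\left(c \right)} = -3$ ($n{\left(c \right)} = \left(-1\right) 3 = -3$)
$U = - \frac{6768}{2881}$ ($U = \left(-53\right) \frac{1}{67} + 67 \left(- \frac{1}{43}\right) = - \frac{53}{67} - \frac{67}{43} = - \frac{6768}{2881} \approx -2.3492$)
$s{\left(F,k \right)} = - \frac{6768}{2881} + F^{2}$ ($s{\left(F,k \right)} = F F - \frac{6768}{2881} = F^{2} - \frac{6768}{2881} = - \frac{6768}{2881} + F^{2}$)
$\frac{1}{n{\left(-185 \right)} + s{\left(178,138 - 7 \right)}} = \frac{1}{-3 - \left(\frac{6768}{2881} - 178^{2}\right)} = \frac{1}{-3 + \left(- \frac{6768}{2881} + 31684\right)} = \frac{1}{-3 + \frac{91274836}{2881}} = \frac{1}{\frac{91266193}{2881}} = \frac{2881}{91266193}$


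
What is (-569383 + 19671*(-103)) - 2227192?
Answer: -4822688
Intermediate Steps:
(-569383 + 19671*(-103)) - 2227192 = (-569383 - 2026113) - 2227192 = -2595496 - 2227192 = -4822688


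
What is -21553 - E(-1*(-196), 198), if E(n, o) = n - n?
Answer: -21553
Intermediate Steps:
E(n, o) = 0
-21553 - E(-1*(-196), 198) = -21553 - 1*0 = -21553 + 0 = -21553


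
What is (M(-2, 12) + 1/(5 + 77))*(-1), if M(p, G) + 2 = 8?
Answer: -493/82 ≈ -6.0122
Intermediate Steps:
M(p, G) = 6 (M(p, G) = -2 + 8 = 6)
(M(-2, 12) + 1/(5 + 77))*(-1) = (6 + 1/(5 + 77))*(-1) = (6 + 1/82)*(-1) = (493/82)*(-1) = -493/82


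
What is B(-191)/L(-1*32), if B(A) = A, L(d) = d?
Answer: 191/32 ≈ 5.9688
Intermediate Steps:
B(-191)/L(-1*32) = -191/((-1*32)) = -191/(-32) = -191*(-1/32) = 191/32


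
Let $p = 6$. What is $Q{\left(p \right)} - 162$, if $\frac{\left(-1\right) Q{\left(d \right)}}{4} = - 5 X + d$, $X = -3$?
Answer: $-246$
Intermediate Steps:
$Q{\left(d \right)} = -60 - 4 d$ ($Q{\left(d \right)} = - 4 \left(\left(-5\right) \left(-3\right) + d\right) = - 4 \left(15 + d\right) = -60 - 4 d$)
$Q{\left(p \right)} - 162 = \left(-60 - 24\right) - 162 = -84 - 162 = -246$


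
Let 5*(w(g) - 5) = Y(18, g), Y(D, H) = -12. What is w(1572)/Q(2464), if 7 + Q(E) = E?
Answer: 1/945 ≈ 0.0010582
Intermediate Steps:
w(g) = 13/5 (w(g) = 5 + (⅕)*(-12) = 5 - 12/5 = 13/5)
Q(E) = -7 + E
w(1572)/Q(2464) = 13/(5*(-7 + 2464)) = (13/5)/2457 = (13/5)*(1/2457) = 1/945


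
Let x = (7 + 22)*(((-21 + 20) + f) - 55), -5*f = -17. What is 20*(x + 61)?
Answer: -29288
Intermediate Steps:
f = 17/5 (f = -⅕*(-17) = 17/5 ≈ 3.4000)
x = -7627/5 (x = (7 + 22)*(((-21 + 20) + 17/5) - 55) = 29*((-1 + 17/5) - 55) = 29*(12/5 - 55) = 29*(-263/5) = -7627/5 ≈ -1525.4)
20*(x + 61) = 20*(-7627/5 + 61) = 20*(-7322/5) = -29288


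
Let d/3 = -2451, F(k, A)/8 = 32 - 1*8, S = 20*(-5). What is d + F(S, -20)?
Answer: -7161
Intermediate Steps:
S = -100
F(k, A) = 192 (F(k, A) = 8*(32 - 1*8) = 8*(32 - 8) = 8*24 = 192)
d = -7353 (d = 3*(-2451) = -7353)
d + F(S, -20) = -7353 + 192 = -7161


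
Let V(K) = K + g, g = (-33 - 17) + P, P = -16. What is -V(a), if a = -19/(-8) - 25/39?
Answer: 20051/312 ≈ 64.266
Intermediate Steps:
a = 541/312 (a = -19*(-1/8) - 25*1/39 = 19/8 - 25/39 = 541/312 ≈ 1.7340)
g = -66 (g = (-33 - 17) - 16 = -50 - 16 = -66)
V(K) = -66 + K (V(K) = K - 66 = -66 + K)
-V(a) = -(-66 + 541/312) = -1*(-20051/312) = 20051/312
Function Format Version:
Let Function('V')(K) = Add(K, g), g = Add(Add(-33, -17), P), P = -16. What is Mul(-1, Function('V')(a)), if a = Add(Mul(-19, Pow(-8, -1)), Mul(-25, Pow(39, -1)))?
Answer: Rational(20051, 312) ≈ 64.266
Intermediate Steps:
a = Rational(541, 312) (a = Add(Mul(-19, Rational(-1, 8)), Mul(-25, Rational(1, 39))) = Add(Rational(19, 8), Rational(-25, 39)) = Rational(541, 312) ≈ 1.7340)
g = -66 (g = Add(Add(-33, -17), -16) = Add(-50, -16) = -66)
Function('V')(K) = Add(-66, K) (Function('V')(K) = Add(K, -66) = Add(-66, K))
Mul(-1, Function('V')(a)) = Mul(-1, Add(-66, Rational(541, 312))) = Mul(-1, Rational(-20051, 312)) = Rational(20051, 312)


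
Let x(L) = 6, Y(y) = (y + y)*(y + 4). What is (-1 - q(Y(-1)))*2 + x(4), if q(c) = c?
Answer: 16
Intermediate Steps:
Y(y) = 2*y*(4 + y) (Y(y) = (2*y)*(4 + y) = 2*y*(4 + y))
(-1 - q(Y(-1)))*2 + x(4) = (-1 - 2*(-1)*(4 - 1))*2 + 6 = (-1 - 2*(-1)*3)*2 + 6 = (-1 - 1*(-6))*2 + 6 = (-1 + 6)*2 + 6 = 5*2 + 6 = 10 + 6 = 16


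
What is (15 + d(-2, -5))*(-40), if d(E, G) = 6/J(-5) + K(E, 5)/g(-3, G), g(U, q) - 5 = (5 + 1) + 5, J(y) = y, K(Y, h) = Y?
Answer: -547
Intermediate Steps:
g(U, q) = 16 (g(U, q) = 5 + ((5 + 1) + 5) = 5 + (6 + 5) = 5 + 11 = 16)
d(E, G) = -6/5 + E/16 (d(E, G) = 6/(-5) + E/16 = 6*(-⅕) + E*(1/16) = -6/5 + E/16)
(15 + d(-2, -5))*(-40) = (15 + (-6/5 + (1/16)*(-2)))*(-40) = (15 + (-6/5 - ⅛))*(-40) = (15 - 53/40)*(-40) = (547/40)*(-40) = -547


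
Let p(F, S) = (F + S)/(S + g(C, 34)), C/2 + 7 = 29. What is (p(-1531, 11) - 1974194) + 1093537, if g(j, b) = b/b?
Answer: -2642351/3 ≈ -8.8078e+5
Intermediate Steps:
C = 44 (C = -14 + 2*29 = -14 + 58 = 44)
g(j, b) = 1
p(F, S) = (F + S)/(1 + S) (p(F, S) = (F + S)/(S + 1) = (F + S)/(1 + S))
(p(-1531, 11) - 1974194) + 1093537 = ((-1531 + 11)/(1 + 11) - 1974194) + 1093537 = (-1520/12 - 1974194) + 1093537 = ((1/12)*(-1520) - 1974194) + 1093537 = (-380/3 - 1974194) + 1093537 = -5922962/3 + 1093537 = -2642351/3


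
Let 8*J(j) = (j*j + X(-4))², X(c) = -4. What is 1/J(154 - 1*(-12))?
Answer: 1/94889088 ≈ 1.0539e-8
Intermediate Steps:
J(j) = (-4 + j²)²/8 (J(j) = (j*j - 4)²/8 = (j² - 4)²/8 = (-4 + j²)²/8)
1/J(154 - 1*(-12)) = 1/((-4 + (154 - 1*(-12))²)²/8) = 1/((-4 + (154 + 12)²)²/8) = 1/((-4 + 166²)²/8) = 1/((-4 + 27556)²/8) = 1/((⅛)*27552²) = 1/((⅛)*759112704) = 1/94889088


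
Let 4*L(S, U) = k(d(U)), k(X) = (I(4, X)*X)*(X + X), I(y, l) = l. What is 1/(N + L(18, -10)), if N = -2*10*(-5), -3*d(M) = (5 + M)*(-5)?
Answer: -54/10225 ≈ -0.0052812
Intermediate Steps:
d(M) = 25/3 + 5*M/3 (d(M) = -(5 + M)*(-5)/3 = -(-25 - 5*M)/3 = 25/3 + 5*M/3)
k(X) = 2*X³ (k(X) = (X*X)*(X + X) = X²*(2*X) = 2*X³)
L(S, U) = (25/3 + 5*U/3)³/2 (L(S, U) = (2*(25/3 + 5*U/3)³)/4 = (25/3 + 5*U/3)³/2)
N = 100 (N = -20*(-5) = 100)
1/(N + L(18, -10)) = 1/(100 + 125*(5 - 10)³/54) = 1/(100 + (125/54)*(-5)³) = 1/(100 + (125/54)*(-125)) = 1/(100 - 15625/54) = 1/(-10225/54) = -54/10225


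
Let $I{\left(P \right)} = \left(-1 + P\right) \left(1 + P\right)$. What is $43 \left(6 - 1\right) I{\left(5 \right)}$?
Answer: $5160$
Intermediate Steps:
$I{\left(P \right)} = \left(1 + P\right) \left(-1 + P\right)$
$43 \left(6 - 1\right) I{\left(5 \right)} = 43 \left(6 - 1\right) \left(-1 + 5^{2}\right) = 43 \left(6 - 1\right) \left(-1 + 25\right) = 43 \cdot 5 \cdot 24 = 215 \cdot 24 = 5160$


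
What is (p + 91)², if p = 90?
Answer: 32761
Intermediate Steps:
(p + 91)² = (90 + 91)² = 181² = 32761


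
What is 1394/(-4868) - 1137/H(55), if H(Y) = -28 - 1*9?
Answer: 2741669/90058 ≈ 30.443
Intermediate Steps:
H(Y) = -37 (H(Y) = -28 - 9 = -37)
1394/(-4868) - 1137/H(55) = 1394/(-4868) - 1137/(-37) = 1394*(-1/4868) - 1137*(-1/37) = -697/2434 + 1137/37 = 2741669/90058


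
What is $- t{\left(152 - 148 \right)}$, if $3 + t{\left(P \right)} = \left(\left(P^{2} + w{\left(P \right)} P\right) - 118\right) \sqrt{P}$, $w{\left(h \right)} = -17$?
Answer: $343$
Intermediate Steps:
$t{\left(P \right)} = -3 + \sqrt{P} \left(-118 + P^{2} - 17 P\right)$ ($t{\left(P \right)} = -3 + \left(\left(P^{2} - 17 P\right) - 118\right) \sqrt{P} = -3 + \left(-118 + P^{2} - 17 P\right) \sqrt{P} = -3 + \sqrt{P} \left(-118 + P^{2} - 17 P\right)$)
$- t{\left(152 - 148 \right)} = - (-3 + \left(152 - 148\right)^{\frac{5}{2}} - 118 \sqrt{152 - 148} - 17 \left(152 - 148\right)^{\frac{3}{2}}) = - (-3 + 4^{\frac{5}{2}} - 118 \sqrt{4} - 17 \cdot 4^{\frac{3}{2}}) = - (-3 + 32 - 236 - 136) = \left(-1\right) \left(-343\right) = 343$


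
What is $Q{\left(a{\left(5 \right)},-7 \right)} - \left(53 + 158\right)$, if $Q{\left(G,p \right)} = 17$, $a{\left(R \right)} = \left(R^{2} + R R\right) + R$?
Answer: $-194$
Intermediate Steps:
$a{\left(R \right)} = R + 2 R^{2}$ ($a{\left(R \right)} = \left(R^{2} + R^{2}\right) + R = 2 R^{2} + R = R + 2 R^{2}$)
$Q{\left(a{\left(5 \right)},-7 \right)} - \left(53 + 158\right) = 17 - \left(53 + 158\right) = 17 - 211 = -194$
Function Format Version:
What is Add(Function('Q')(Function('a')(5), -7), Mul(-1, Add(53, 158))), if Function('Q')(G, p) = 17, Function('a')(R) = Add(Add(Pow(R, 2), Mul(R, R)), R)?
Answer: -194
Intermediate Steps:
Function('a')(R) = Add(R, Mul(2, Pow(R, 2))) (Function('a')(R) = Add(Add(Pow(R, 2), Pow(R, 2)), R) = Add(Mul(2, Pow(R, 2)), R) = Add(R, Mul(2, Pow(R, 2))))
Add(Function('Q')(Function('a')(5), -7), Mul(-1, Add(53, 158))) = Add(17, Mul(-1, Add(53, 158))) = Add(17, Mul(-1, 211)) = Add(17, -211) = -194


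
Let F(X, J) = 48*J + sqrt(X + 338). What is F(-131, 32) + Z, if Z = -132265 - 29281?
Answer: -160010 + 3*sqrt(23) ≈ -1.6000e+5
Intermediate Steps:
F(X, J) = sqrt(338 + X) + 48*J (F(X, J) = 48*J + sqrt(338 + X) = sqrt(338 + X) + 48*J)
Z = -161546
F(-131, 32) + Z = (sqrt(338 - 131) + 48*32) - 161546 = (sqrt(207) + 1536) - 161546 = (3*sqrt(23) + 1536) - 161546 = (1536 + 3*sqrt(23)) - 161546 = -160010 + 3*sqrt(23)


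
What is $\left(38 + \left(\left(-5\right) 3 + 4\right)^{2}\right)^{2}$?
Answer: $25281$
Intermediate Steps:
$\left(38 + \left(\left(-5\right) 3 + 4\right)^{2}\right)^{2} = \left(38 + \left(-15 + 4\right)^{2}\right)^{2} = \left(38 + \left(-11\right)^{2}\right)^{2} = \left(38 + 121\right)^{2} = 159^{2} = 25281$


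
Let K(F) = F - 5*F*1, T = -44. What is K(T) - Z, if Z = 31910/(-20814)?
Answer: 1847587/10407 ≈ 177.53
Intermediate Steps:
K(F) = -4*F (K(F) = F - 5*F = -4*F)
Z = -15955/10407 (Z = 31910*(-1/20814) = -15955/10407 ≈ -1.5331)
K(T) - Z = -4*(-44) - 1*(-15955/10407) = 176 + 15955/10407 = 1847587/10407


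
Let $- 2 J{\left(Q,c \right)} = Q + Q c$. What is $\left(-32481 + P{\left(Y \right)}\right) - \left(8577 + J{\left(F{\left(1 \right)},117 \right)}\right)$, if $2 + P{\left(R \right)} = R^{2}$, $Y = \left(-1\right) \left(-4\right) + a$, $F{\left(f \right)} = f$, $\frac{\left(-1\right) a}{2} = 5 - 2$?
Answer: $-40997$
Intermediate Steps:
$a = -6$ ($a = - 2 \left(5 - 2\right) = \left(-2\right) 3 = -6$)
$J{\left(Q,c \right)} = - \frac{Q}{2} - \frac{Q c}{2}$ ($J{\left(Q,c \right)} = - \frac{Q + Q c}{2} = - \frac{Q}{2} - \frac{Q c}{2}$)
$Y = -2$ ($Y = \left(-1\right) \left(-4\right) - 6 = 4 - 6 = -2$)
$P{\left(R \right)} = -2 + R^{2}$
$\left(-32481 + P{\left(Y \right)}\right) - \left(8577 + J{\left(F{\left(1 \right)},117 \right)}\right) = \left(-32481 - \left(2 - \left(-2\right)^{2}\right)\right) - \left(8577 - \frac{1 + 117}{2}\right) = \left(-32481 + \left(-2 + 4\right)\right) - \left(8577 - \frac{1}{2} \cdot 118\right) = \left(-32481 + 2\right) - 8518 = -32479 + \left(-8577 + 59\right) = -32479 - 8518 = -40997$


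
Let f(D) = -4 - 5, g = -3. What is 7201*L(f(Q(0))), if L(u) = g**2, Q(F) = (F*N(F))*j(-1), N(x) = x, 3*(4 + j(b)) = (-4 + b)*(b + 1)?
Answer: 64809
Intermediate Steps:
j(b) = -4 + (1 + b)*(-4 + b)/3 (j(b) = -4 + ((-4 + b)*(b + 1))/3 = -4 + ((-4 + b)*(1 + b))/3 = -4 + ((1 + b)*(-4 + b))/3 = -4 + (1 + b)*(-4 + b)/3)
Q(F) = -4*F**2 (Q(F) = (F*F)*(-16/3 - 1*(-1) + (1/3)*(-1)**2) = F**2*(-16/3 + 1 + (1/3)*1) = F**2*(-16/3 + 1 + 1/3) = F**2*(-4) = -4*F**2)
f(D) = -9
L(u) = 9 (L(u) = (-3)**2 = 9)
7201*L(f(Q(0))) = 7201*9 = 64809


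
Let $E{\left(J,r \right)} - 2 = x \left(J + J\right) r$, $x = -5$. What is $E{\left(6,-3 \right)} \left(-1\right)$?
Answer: $-182$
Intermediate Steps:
$E{\left(J,r \right)} = 2 - 10 J r$ ($E{\left(J,r \right)} = 2 + - 5 \left(J + J\right) r = 2 + - 5 \cdot 2 J r = 2 + - 10 J r = 2 - 10 J r$)
$E{\left(6,-3 \right)} \left(-1\right) = \left(2 - 60 \left(-3\right)\right) \left(-1\right) = \left(2 + 180\right) \left(-1\right) = 182 \left(-1\right) = -182$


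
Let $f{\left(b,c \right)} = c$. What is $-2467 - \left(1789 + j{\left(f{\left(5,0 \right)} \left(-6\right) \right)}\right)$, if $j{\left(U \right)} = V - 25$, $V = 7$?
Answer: $-4238$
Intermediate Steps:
$j{\left(U \right)} = -18$ ($j{\left(U \right)} = 7 - 25 = -18$)
$-2467 - \left(1789 + j{\left(f{\left(5,0 \right)} \left(-6\right) \right)}\right) = -2467 - 1771 = -4238$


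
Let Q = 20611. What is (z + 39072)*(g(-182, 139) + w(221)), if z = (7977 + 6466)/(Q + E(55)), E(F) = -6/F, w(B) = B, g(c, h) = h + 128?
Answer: 21614873952584/1133599 ≈ 1.9067e+7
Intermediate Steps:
g(c, h) = 128 + h
z = 794365/1133599 (z = (7977 + 6466)/(20611 - 6/55) = 14443/(20611 - 6*1/55) = 14443/(20611 - 6/55) = 14443/(1133599/55) = 14443*(55/1133599) = 794365/1133599 ≈ 0.70075)
(z + 39072)*(g(-182, 139) + w(221)) = (794365/1133599 + 39072)*((128 + 139) + 221) = 44292774493*(267 + 221)/1133599 = (44292774493/1133599)*488 = 21614873952584/1133599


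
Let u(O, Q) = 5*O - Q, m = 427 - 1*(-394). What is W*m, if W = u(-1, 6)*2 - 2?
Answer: -19704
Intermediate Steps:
m = 821 (m = 427 + 394 = 821)
u(O, Q) = -Q + 5*O
W = -24 (W = (-1*6 + 5*(-1))*2 - 2 = (-6 - 5)*2 - 2 = -11*2 - 2 = -22 - 2 = -24)
W*m = -24*821 = -19704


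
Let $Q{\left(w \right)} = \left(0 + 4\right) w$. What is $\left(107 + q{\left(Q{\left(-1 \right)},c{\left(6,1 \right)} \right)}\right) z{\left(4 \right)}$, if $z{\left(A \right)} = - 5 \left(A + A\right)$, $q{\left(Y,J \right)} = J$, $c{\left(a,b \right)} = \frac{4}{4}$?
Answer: $-4320$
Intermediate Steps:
$c{\left(a,b \right)} = 1$ ($c{\left(a,b \right)} = 4 \cdot \frac{1}{4} = 1$)
$Q{\left(w \right)} = 4 w$
$z{\left(A \right)} = - 10 A$ ($z{\left(A \right)} = - 5 \cdot 2 A = - 10 A$)
$\left(107 + q{\left(Q{\left(-1 \right)},c{\left(6,1 \right)} \right)}\right) z{\left(4 \right)} = \left(107 + 1\right) \left(\left(-10\right) 4\right) = 108 \left(-40\right) = -4320$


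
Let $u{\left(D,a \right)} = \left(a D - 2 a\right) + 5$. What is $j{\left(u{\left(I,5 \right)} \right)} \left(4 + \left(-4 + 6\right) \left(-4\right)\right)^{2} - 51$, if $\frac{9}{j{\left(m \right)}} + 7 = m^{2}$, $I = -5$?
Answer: $- \frac{45399}{893} \approx -50.839$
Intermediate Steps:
$u{\left(D,a \right)} = 5 - 2 a + D a$ ($u{\left(D,a \right)} = \left(D a - 2 a\right) + 5 = \left(- 2 a + D a\right) + 5 = 5 - 2 a + D a$)
$j{\left(m \right)} = \frac{9}{-7 + m^{2}}$
$j{\left(u{\left(I,5 \right)} \right)} \left(4 + \left(-4 + 6\right) \left(-4\right)\right)^{2} - 51 = \frac{9}{-7 + \left(5 - 10 - 25\right)^{2}} \left(4 + \left(-4 + 6\right) \left(-4\right)\right)^{2} - 51 = \frac{9}{-7 + \left(5 - 10 - 25\right)^{2}} \left(4 + 2 \left(-4\right)\right)^{2} - 51 = \frac{9}{-7 + \left(-30\right)^{2}} \left(4 - 8\right)^{2} - 51 = \frac{9}{-7 + 900} \left(-4\right)^{2} - 51 = \frac{9}{893} \cdot 16 - 51 = \frac{144}{893} - 51 = - \frac{45399}{893}$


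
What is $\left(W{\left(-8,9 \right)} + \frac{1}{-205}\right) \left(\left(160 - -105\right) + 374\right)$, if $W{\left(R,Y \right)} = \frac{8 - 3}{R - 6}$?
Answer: $- \frac{663921}{2870} \approx -231.33$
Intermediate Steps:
$W{\left(R,Y \right)} = \frac{5}{-6 + R}$
$\left(W{\left(-8,9 \right)} + \frac{1}{-205}\right) \left(\left(160 - -105\right) + 374\right) = \left(\frac{5}{-6 - 8} + \frac{1}{-205}\right) \left(\left(160 - -105\right) + 374\right) = \left(\frac{5}{-14} - \frac{1}{205}\right) \left(\left(160 + 105\right) + 374\right) = \left(5 \left(- \frac{1}{14}\right) - \frac{1}{205}\right) \left(265 + 374\right) = \left(- \frac{5}{14} - \frac{1}{205}\right) 639 = \left(- \frac{1039}{2870}\right) 639 = - \frac{663921}{2870}$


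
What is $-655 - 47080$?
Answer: $-47735$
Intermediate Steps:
$-655 - 47080 = -47735$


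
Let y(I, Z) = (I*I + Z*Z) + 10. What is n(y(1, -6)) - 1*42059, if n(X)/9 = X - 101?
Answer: -42545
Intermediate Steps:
y(I, Z) = 10 + I² + Z² (y(I, Z) = (I² + Z²) + 10 = 10 + I² + Z²)
n(X) = -909 + 9*X (n(X) = 9*(X - 101) = 9*(-101 + X) = -909 + 9*X)
n(y(1, -6)) - 1*42059 = (-909 + 9*(10 + 1² + (-6)²)) - 1*42059 = (-909 + 9*(10 + 1 + 36)) - 42059 = (-909 + 9*47) - 42059 = (-909 + 423) - 42059 = -486 - 42059 = -42545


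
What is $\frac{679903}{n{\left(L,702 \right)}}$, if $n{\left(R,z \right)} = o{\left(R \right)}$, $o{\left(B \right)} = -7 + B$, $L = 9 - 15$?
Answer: $- \frac{679903}{13} \approx -52300.0$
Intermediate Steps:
$L = -6$ ($L = 9 - 15 = -6$)
$n{\left(R,z \right)} = -7 + R$
$\frac{679903}{n{\left(L,702 \right)}} = \frac{679903}{-7 - 6} = \frac{679903}{-13} = 679903 \left(- \frac{1}{13}\right) = - \frac{679903}{13}$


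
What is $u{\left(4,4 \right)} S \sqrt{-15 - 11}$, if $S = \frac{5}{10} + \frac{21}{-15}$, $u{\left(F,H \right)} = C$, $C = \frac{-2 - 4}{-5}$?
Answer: $- \frac{27 i \sqrt{26}}{25} \approx - 5.5069 i$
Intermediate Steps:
$C = \frac{6}{5}$ ($C = \left(- \frac{1}{5}\right) \left(-6\right) = \frac{6}{5} \approx 1.2$)
$u{\left(F,H \right)} = \frac{6}{5}$
$S = - \frac{9}{10}$ ($S = 5 \cdot \frac{1}{10} + 21 \left(- \frac{1}{15}\right) = \frac{1}{2} - \frac{7}{5} = - \frac{9}{10} \approx -0.9$)
$u{\left(4,4 \right)} S \sqrt{-15 - 11} = \frac{6}{5} \left(- \frac{9}{10}\right) \sqrt{-15 - 11} = - \frac{27 \sqrt{-26}}{25} = - \frac{27 i \sqrt{26}}{25}$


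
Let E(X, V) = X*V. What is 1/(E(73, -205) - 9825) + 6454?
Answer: 159994659/24790 ≈ 6454.0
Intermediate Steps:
E(X, V) = V*X
1/(E(73, -205) - 9825) + 6454 = 1/(-205*73 - 9825) + 6454 = 1/(-14965 - 9825) + 6454 = 1/(-24790) + 6454 = -1/24790 + 6454 = 159994659/24790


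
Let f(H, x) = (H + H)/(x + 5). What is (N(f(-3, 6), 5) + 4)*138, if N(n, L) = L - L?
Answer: 552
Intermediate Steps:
f(H, x) = 2*H/(5 + x) (f(H, x) = (2*H)/(5 + x) = 2*H/(5 + x))
N(n, L) = 0
(N(f(-3, 6), 5) + 4)*138 = (0 + 4)*138 = 4*138 = 552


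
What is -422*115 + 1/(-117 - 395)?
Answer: -24847361/512 ≈ -48530.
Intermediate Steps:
-422*115 + 1/(-117 - 395) = -48530 + 1/(-512) = -48530 - 1/512 = -24847361/512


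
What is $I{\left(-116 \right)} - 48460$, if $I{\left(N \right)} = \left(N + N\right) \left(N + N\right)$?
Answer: $5364$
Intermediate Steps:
$I{\left(N \right)} = 4 N^{2}$ ($I{\left(N \right)} = 2 N 2 N = 4 N^{2}$)
$I{\left(-116 \right)} - 48460 = 4 \left(-116\right)^{2} - 48460 = 4 \cdot 13456 - 48460 = 53824 - 48460 = 5364$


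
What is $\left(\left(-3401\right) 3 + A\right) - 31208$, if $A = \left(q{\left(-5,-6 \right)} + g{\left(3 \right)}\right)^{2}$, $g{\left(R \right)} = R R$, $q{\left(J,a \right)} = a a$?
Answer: $-39386$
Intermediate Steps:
$q{\left(J,a \right)} = a^{2}$
$g{\left(R \right)} = R^{2}$
$A = 2025$ ($A = \left(\left(-6\right)^{2} + 3^{2}\right)^{2} = \left(36 + 9\right)^{2} = 45^{2} = 2025$)
$\left(\left(-3401\right) 3 + A\right) - 31208 = \left(\left(-3401\right) 3 + 2025\right) - 31208 = \left(-10203 + 2025\right) - 31208 = -8178 - 31208 = -39386$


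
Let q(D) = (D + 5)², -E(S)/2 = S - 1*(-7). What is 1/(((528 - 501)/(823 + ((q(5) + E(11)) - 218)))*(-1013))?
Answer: -223/9117 ≈ -0.024460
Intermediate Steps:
E(S) = -14 - 2*S (E(S) = -2*(S - 1*(-7)) = -2*(S + 7) = -2*(7 + S) = -14 - 2*S)
q(D) = (5 + D)²
1/(((528 - 501)/(823 + ((q(5) + E(11)) - 218)))*(-1013)) = 1/(((528 - 501)/(823 + (((5 + 5)² + (-14 - 2*11)) - 218)))*(-1013)) = 1/((27/(823 + ((10² + (-14 - 22)) - 218)))*(-1013)) = 1/((27/(823 + ((100 - 36) - 218)))*(-1013)) = 1/((27/(823 + (64 - 218)))*(-1013)) = 1/((27/(823 - 154))*(-1013)) = 1/((27/669)*(-1013)) = 1/((27*(1/669))*(-1013)) = 1/((9/223)*(-1013)) = 1/(-9117/223) = -223/9117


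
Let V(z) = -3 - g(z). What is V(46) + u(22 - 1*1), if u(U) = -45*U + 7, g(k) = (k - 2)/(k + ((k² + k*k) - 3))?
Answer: -4022819/4275 ≈ -941.01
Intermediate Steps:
g(k) = (-2 + k)/(-3 + k + 2*k²) (g(k) = (-2 + k)/(k + ((k² + k²) - 3)) = (-2 + k)/(k + (2*k² - 3)) = (-2 + k)/(k + (-3 + 2*k²)) = (-2 + k)/(-3 + k + 2*k²))
u(U) = 7 - 45*U
V(z) = -3 - (-2 + z)/(-3 + z + 2*z²)
V(46) + u(22 - 1*1) = (11 - 6*46² - 4*46)/(-3 + 46 + 2*46²) + (7 - 45*(22 - 1*1)) = (11 - 6*2116 - 184)/(-3 + 46 + 2*2116) + (7 - 45*(22 - 1)) = (11 - 12696 - 184)/(-3 + 46 + 4232) + (7 - 45*21) = -12869/4275 + (7 - 945) = (1/4275)*(-12869) - 938 = -12869/4275 - 938 = -4022819/4275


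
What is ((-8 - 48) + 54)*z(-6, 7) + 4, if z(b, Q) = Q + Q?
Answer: -24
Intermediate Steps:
z(b, Q) = 2*Q
((-8 - 48) + 54)*z(-6, 7) + 4 = ((-8 - 48) + 54)*(2*7) + 4 = (-56 + 54)*14 + 4 = -2*14 + 4 = -28 + 4 = -24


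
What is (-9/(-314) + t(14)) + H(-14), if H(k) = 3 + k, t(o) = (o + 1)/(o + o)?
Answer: -45875/4396 ≈ -10.436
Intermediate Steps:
t(o) = (1 + o)/(2*o) (t(o) = (1 + o)/((2*o)) = (1 + o)*(1/(2*o)) = (1 + o)/(2*o))
(-9/(-314) + t(14)) + H(-14) = (-9/(-314) + (½)*(1 + 14)/14) + (3 - 14) = (-9*(-1/314) + (½)*(1/14)*15) - 11 = (9/314 + 15/28) - 11 = 2481/4396 - 11 = -45875/4396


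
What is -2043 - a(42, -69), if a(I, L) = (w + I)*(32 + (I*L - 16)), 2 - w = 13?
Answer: 87299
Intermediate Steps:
w = -11 (w = 2 - 1*13 = 2 - 13 = -11)
a(I, L) = (-11 + I)*(16 + I*L) (a(I, L) = (-11 + I)*(32 + (I*L - 16)) = (-11 + I)*(32 + (-16 + I*L)) = (-11 + I)*(16 + I*L))
-2043 - a(42, -69) = -2043 - (-176 + 16*42 - 69*42² - 11*42*(-69)) = -2043 - (-176 + 672 - 69*1764 + 31878) = -2043 - (-176 + 672 - 121716 + 31878) = -2043 - 1*(-89342) = -2043 + 89342 = 87299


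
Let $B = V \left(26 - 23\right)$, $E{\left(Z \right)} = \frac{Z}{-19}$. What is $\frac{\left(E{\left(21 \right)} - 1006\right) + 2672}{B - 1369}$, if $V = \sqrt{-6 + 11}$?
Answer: $- \frac{43305577}{35608204} - \frac{94899 \sqrt{5}}{35608204} \approx -1.2221$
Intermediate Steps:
$V = \sqrt{5} \approx 2.2361$
$E{\left(Z \right)} = - \frac{Z}{19}$ ($E{\left(Z \right)} = Z \left(- \frac{1}{19}\right) = - \frac{Z}{19}$)
$B = 3 \sqrt{5}$ ($B = \sqrt{5} \left(26 - 23\right) = \sqrt{5} \cdot 3 = 3 \sqrt{5} \approx 6.7082$)
$\frac{\left(E{\left(21 \right)} - 1006\right) + 2672}{B - 1369} = \frac{\left(\left(- \frac{1}{19}\right) 21 - 1006\right) + 2672}{3 \sqrt{5} - 1369} = \frac{\left(- \frac{21}{19} - 1006\right) + 2672}{-1369 + 3 \sqrt{5}} = \frac{- \frac{19135}{19} + 2672}{-1369 + 3 \sqrt{5}} = \frac{31633}{19 \left(-1369 + 3 \sqrt{5}\right)}$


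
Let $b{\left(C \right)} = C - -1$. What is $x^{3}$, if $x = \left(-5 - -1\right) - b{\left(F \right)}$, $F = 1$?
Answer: $-216$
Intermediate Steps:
$b{\left(C \right)} = 1 + C$ ($b{\left(C \right)} = C + 1 = 1 + C$)
$x = -6$ ($x = \left(-5 - -1\right) - \left(1 + 1\right) = \left(-5 + 1\right) - 2 = -4 - 2 = -6$)
$x^{3} = \left(-6\right)^{3} = -216$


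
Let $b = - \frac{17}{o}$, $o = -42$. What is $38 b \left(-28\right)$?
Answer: $- \frac{1292}{3} \approx -430.67$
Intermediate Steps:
$b = \frac{17}{42}$ ($b = - \frac{17}{-42} = \left(-17\right) \left(- \frac{1}{42}\right) = \frac{17}{42} \approx 0.40476$)
$38 b \left(-28\right) = 38 \cdot \frac{17}{42} \left(-28\right) = \frac{323}{21} \left(-28\right) = - \frac{1292}{3}$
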